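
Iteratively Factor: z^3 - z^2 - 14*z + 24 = (z + 4)*(z^2 - 5*z + 6) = (z - 3)*(z + 4)*(z - 2)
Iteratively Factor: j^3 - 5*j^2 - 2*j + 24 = (j + 2)*(j^2 - 7*j + 12) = (j - 3)*(j + 2)*(j - 4)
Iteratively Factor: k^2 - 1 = (k - 1)*(k + 1)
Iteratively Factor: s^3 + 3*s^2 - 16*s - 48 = (s + 3)*(s^2 - 16) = (s + 3)*(s + 4)*(s - 4)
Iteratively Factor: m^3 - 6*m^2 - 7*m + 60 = (m - 5)*(m^2 - m - 12) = (m - 5)*(m + 3)*(m - 4)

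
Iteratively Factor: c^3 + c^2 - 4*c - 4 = (c + 2)*(c^2 - c - 2) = (c + 1)*(c + 2)*(c - 2)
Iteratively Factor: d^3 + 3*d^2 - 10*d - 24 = (d - 3)*(d^2 + 6*d + 8) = (d - 3)*(d + 4)*(d + 2)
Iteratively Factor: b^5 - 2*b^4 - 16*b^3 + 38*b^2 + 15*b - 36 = (b + 1)*(b^4 - 3*b^3 - 13*b^2 + 51*b - 36) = (b - 3)*(b + 1)*(b^3 - 13*b + 12) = (b - 3)*(b - 1)*(b + 1)*(b^2 + b - 12) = (b - 3)*(b - 1)*(b + 1)*(b + 4)*(b - 3)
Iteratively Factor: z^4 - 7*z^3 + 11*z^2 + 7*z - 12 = (z - 3)*(z^3 - 4*z^2 - z + 4) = (z - 4)*(z - 3)*(z^2 - 1) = (z - 4)*(z - 3)*(z - 1)*(z + 1)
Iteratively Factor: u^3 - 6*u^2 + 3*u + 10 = (u + 1)*(u^2 - 7*u + 10) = (u - 2)*(u + 1)*(u - 5)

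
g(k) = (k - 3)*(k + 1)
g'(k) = 2*k - 2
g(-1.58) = 2.66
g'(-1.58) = -5.16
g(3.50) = 2.25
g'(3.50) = 5.00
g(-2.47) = 8.04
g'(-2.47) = -6.94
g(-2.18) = 6.11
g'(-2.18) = -6.36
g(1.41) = -3.83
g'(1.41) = 0.82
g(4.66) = 9.40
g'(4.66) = 7.32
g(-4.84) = 30.11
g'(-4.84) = -11.68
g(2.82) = -0.69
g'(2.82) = 3.64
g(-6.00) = 45.00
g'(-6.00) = -14.00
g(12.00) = 117.00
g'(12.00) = 22.00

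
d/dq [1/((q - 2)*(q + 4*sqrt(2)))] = ((2 - q)*(q + 4*sqrt(2)) - (q - 2)^2)/((q - 2)^3*(q + 4*sqrt(2))^2)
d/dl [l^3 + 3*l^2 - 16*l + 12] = 3*l^2 + 6*l - 16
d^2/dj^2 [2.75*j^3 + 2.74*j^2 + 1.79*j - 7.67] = 16.5*j + 5.48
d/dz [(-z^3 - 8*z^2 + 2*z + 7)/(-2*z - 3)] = (4*z^3 + 25*z^2 + 48*z + 8)/(4*z^2 + 12*z + 9)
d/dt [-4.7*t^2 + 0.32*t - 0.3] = 0.32 - 9.4*t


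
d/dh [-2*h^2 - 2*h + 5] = -4*h - 2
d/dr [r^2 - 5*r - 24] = 2*r - 5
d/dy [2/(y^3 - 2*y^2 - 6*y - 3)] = 2*(-3*y^2 + 4*y + 6)/(-y^3 + 2*y^2 + 6*y + 3)^2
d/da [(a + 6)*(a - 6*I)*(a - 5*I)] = 3*a^2 + a*(12 - 22*I) - 30 - 66*I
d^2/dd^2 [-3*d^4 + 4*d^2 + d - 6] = 8 - 36*d^2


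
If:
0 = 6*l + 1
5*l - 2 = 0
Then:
No Solution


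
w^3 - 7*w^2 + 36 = (w - 6)*(w - 3)*(w + 2)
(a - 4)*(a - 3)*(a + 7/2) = a^3 - 7*a^2/2 - 25*a/2 + 42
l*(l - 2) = l^2 - 2*l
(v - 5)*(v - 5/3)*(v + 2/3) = v^3 - 6*v^2 + 35*v/9 + 50/9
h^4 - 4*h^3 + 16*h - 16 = (h - 2)^3*(h + 2)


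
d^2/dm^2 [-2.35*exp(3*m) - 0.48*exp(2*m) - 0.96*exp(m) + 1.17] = (-21.15*exp(2*m) - 1.92*exp(m) - 0.96)*exp(m)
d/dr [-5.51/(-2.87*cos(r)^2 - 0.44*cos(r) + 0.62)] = (31.6274*cos(r) + 2.4244)*sin(r)/(2.87*cos(r)^2 + 0.44*cos(r) - 0.62)^2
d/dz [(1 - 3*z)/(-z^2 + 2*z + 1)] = (-3*z^2 + 2*z - 5)/(z^4 - 4*z^3 + 2*z^2 + 4*z + 1)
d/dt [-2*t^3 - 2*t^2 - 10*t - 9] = -6*t^2 - 4*t - 10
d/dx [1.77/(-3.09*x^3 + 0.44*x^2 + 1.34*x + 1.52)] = (16.4079*x^2 - 1.5576*x - 2.3718)/(-3.09*x^3 + 0.44*x^2 + 1.34*x + 1.52)^2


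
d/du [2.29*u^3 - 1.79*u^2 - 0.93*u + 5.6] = 6.87*u^2 - 3.58*u - 0.93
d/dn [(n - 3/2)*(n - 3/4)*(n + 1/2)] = n*(6*n - 7)/2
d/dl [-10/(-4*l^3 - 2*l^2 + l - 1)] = 10*(-12*l^2 - 4*l + 1)/(4*l^3 + 2*l^2 - l + 1)^2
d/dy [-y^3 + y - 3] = 1 - 3*y^2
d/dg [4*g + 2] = 4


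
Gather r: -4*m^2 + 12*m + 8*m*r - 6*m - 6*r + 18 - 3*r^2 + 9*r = -4*m^2 + 6*m - 3*r^2 + r*(8*m + 3) + 18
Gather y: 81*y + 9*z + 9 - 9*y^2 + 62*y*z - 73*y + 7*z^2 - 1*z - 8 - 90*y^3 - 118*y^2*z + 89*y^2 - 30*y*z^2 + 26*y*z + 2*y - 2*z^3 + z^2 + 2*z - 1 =-90*y^3 + y^2*(80 - 118*z) + y*(-30*z^2 + 88*z + 10) - 2*z^3 + 8*z^2 + 10*z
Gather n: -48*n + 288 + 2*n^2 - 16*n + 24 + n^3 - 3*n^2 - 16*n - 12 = n^3 - n^2 - 80*n + 300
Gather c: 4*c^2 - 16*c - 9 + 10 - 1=4*c^2 - 16*c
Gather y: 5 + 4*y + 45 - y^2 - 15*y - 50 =-y^2 - 11*y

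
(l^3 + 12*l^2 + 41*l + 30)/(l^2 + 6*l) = l + 6 + 5/l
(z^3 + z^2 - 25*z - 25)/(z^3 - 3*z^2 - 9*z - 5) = (z + 5)/(z + 1)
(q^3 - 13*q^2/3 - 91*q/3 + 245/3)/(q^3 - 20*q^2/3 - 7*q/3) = (3*q^2 + 8*q - 35)/(q*(3*q + 1))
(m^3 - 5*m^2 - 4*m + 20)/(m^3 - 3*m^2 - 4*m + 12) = (m - 5)/(m - 3)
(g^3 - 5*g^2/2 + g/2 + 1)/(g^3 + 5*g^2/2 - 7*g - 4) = (g - 1)/(g + 4)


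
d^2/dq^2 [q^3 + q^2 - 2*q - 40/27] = 6*q + 2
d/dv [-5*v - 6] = -5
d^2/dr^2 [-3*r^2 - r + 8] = -6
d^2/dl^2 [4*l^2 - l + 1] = 8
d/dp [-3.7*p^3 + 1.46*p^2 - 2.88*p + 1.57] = -11.1*p^2 + 2.92*p - 2.88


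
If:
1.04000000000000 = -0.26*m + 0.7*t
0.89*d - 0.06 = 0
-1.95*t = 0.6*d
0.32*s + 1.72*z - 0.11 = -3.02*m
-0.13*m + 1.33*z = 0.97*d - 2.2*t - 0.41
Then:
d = 0.07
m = -4.06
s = 41.96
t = -0.02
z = -0.62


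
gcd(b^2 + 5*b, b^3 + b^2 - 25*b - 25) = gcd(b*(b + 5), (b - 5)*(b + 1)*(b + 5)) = b + 5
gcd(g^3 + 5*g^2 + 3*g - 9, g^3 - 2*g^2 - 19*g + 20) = g - 1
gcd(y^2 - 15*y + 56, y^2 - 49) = y - 7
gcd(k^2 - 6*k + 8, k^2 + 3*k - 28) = k - 4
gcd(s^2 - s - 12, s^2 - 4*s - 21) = s + 3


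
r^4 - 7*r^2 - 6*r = r*(r - 3)*(r + 1)*(r + 2)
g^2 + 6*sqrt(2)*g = g*(g + 6*sqrt(2))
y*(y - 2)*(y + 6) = y^3 + 4*y^2 - 12*y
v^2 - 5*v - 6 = (v - 6)*(v + 1)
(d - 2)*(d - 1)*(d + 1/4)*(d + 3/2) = d^4 - 5*d^3/4 - 23*d^2/8 + 19*d/8 + 3/4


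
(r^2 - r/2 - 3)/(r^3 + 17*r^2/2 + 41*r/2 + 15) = (r - 2)/(r^2 + 7*r + 10)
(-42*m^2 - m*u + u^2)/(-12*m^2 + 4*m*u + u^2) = (-7*m + u)/(-2*m + u)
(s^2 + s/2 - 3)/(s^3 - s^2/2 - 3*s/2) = (s + 2)/(s*(s + 1))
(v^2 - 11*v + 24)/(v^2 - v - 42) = (-v^2 + 11*v - 24)/(-v^2 + v + 42)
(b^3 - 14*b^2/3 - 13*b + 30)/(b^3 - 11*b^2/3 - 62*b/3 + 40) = (b + 3)/(b + 4)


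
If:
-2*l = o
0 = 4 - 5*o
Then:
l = -2/5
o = 4/5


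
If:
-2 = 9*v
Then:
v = -2/9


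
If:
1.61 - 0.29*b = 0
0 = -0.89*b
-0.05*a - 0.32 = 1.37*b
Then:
No Solution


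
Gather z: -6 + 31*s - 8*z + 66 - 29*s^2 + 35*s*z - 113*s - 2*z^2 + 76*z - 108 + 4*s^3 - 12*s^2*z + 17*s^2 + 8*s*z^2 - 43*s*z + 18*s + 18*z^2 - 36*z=4*s^3 - 12*s^2 - 64*s + z^2*(8*s + 16) + z*(-12*s^2 - 8*s + 32) - 48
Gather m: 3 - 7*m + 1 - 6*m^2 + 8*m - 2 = -6*m^2 + m + 2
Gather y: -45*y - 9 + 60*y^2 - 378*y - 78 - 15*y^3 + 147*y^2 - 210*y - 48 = -15*y^3 + 207*y^2 - 633*y - 135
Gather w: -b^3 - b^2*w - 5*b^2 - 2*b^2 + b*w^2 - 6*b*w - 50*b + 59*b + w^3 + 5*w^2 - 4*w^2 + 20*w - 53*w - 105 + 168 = -b^3 - 7*b^2 + 9*b + w^3 + w^2*(b + 1) + w*(-b^2 - 6*b - 33) + 63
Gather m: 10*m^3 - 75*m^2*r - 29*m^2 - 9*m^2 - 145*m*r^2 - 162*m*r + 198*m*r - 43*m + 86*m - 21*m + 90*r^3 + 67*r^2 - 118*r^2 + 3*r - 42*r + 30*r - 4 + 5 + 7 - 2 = 10*m^3 + m^2*(-75*r - 38) + m*(-145*r^2 + 36*r + 22) + 90*r^3 - 51*r^2 - 9*r + 6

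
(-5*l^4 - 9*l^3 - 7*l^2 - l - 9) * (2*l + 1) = -10*l^5 - 23*l^4 - 23*l^3 - 9*l^2 - 19*l - 9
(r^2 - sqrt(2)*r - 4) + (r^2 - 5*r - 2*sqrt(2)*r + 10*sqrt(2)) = 2*r^2 - 5*r - 3*sqrt(2)*r - 4 + 10*sqrt(2)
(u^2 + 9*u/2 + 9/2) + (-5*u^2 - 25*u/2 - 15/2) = -4*u^2 - 8*u - 3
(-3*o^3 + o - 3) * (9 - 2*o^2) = 6*o^5 - 29*o^3 + 6*o^2 + 9*o - 27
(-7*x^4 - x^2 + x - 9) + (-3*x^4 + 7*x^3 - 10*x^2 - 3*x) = -10*x^4 + 7*x^3 - 11*x^2 - 2*x - 9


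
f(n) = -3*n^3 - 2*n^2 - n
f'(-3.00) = -70.00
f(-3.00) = 66.00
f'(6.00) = -349.00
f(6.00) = -726.00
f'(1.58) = -29.79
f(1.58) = -18.41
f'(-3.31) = -86.36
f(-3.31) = 90.19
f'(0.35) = -3.50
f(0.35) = -0.72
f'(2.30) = -57.81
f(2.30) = -49.38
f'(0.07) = -1.32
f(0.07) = -0.08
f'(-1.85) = -24.40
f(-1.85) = 14.00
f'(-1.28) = -10.63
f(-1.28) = 4.29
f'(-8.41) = -603.91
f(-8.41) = 1651.42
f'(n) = -9*n^2 - 4*n - 1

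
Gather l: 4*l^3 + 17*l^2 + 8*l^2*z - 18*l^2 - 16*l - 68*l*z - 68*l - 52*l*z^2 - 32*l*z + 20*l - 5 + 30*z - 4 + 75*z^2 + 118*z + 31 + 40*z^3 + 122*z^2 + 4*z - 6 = 4*l^3 + l^2*(8*z - 1) + l*(-52*z^2 - 100*z - 64) + 40*z^3 + 197*z^2 + 152*z + 16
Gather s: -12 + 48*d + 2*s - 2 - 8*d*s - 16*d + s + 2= 32*d + s*(3 - 8*d) - 12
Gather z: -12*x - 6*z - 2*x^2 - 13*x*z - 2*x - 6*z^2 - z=-2*x^2 - 14*x - 6*z^2 + z*(-13*x - 7)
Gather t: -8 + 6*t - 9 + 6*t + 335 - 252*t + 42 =360 - 240*t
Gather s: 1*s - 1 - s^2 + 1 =-s^2 + s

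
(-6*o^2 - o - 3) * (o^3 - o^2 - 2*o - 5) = -6*o^5 + 5*o^4 + 10*o^3 + 35*o^2 + 11*o + 15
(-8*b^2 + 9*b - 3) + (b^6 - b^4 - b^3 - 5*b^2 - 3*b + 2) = b^6 - b^4 - b^3 - 13*b^2 + 6*b - 1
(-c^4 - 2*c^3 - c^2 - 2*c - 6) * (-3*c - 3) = 3*c^5 + 9*c^4 + 9*c^3 + 9*c^2 + 24*c + 18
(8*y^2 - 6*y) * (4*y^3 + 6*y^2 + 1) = 32*y^5 + 24*y^4 - 36*y^3 + 8*y^2 - 6*y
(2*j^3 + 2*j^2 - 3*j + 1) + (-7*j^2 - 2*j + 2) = 2*j^3 - 5*j^2 - 5*j + 3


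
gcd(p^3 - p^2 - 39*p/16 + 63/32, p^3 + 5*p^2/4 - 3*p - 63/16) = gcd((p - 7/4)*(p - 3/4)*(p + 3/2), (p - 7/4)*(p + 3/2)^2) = p^2 - p/4 - 21/8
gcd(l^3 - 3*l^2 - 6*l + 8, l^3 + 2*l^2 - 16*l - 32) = l^2 - 2*l - 8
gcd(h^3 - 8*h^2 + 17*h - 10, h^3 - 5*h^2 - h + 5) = h^2 - 6*h + 5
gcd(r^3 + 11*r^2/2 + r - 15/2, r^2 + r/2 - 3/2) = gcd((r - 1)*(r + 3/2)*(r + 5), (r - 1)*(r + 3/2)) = r^2 + r/2 - 3/2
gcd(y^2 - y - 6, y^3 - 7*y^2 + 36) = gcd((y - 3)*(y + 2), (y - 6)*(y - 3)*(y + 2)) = y^2 - y - 6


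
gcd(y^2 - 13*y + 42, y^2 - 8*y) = 1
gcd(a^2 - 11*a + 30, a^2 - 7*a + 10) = a - 5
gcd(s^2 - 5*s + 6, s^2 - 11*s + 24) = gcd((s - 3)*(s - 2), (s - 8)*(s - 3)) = s - 3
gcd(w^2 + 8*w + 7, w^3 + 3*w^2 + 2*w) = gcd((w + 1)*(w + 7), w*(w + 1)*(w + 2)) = w + 1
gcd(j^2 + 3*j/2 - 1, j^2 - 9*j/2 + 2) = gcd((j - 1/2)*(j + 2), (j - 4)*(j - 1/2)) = j - 1/2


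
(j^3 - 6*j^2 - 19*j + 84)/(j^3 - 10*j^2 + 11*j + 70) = (j^2 + j - 12)/(j^2 - 3*j - 10)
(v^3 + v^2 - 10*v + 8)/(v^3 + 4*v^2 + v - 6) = (v^2 + 2*v - 8)/(v^2 + 5*v + 6)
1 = 1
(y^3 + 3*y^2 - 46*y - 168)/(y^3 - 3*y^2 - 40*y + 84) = (y + 4)/(y - 2)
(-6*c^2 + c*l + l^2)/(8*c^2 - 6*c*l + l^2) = (-3*c - l)/(4*c - l)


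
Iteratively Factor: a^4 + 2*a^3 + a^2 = (a)*(a^3 + 2*a^2 + a) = a^2*(a^2 + 2*a + 1) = a^2*(a + 1)*(a + 1)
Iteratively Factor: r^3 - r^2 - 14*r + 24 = (r + 4)*(r^2 - 5*r + 6) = (r - 3)*(r + 4)*(r - 2)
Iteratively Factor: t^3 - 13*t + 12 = (t + 4)*(t^2 - 4*t + 3) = (t - 3)*(t + 4)*(t - 1)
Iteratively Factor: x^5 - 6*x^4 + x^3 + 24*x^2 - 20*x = (x + 2)*(x^4 - 8*x^3 + 17*x^2 - 10*x) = x*(x + 2)*(x^3 - 8*x^2 + 17*x - 10) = x*(x - 5)*(x + 2)*(x^2 - 3*x + 2) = x*(x - 5)*(x - 1)*(x + 2)*(x - 2)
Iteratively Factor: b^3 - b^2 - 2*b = (b - 2)*(b^2 + b) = b*(b - 2)*(b + 1)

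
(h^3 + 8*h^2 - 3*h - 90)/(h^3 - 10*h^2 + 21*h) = (h^2 + 11*h + 30)/(h*(h - 7))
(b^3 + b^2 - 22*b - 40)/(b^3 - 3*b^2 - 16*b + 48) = (b^2 - 3*b - 10)/(b^2 - 7*b + 12)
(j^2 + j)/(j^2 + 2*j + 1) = j/(j + 1)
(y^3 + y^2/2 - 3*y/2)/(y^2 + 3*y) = (2*y^2 + y - 3)/(2*(y + 3))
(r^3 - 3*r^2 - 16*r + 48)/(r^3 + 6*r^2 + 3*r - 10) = (r^3 - 3*r^2 - 16*r + 48)/(r^3 + 6*r^2 + 3*r - 10)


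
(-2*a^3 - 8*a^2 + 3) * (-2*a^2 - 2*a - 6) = 4*a^5 + 20*a^4 + 28*a^3 + 42*a^2 - 6*a - 18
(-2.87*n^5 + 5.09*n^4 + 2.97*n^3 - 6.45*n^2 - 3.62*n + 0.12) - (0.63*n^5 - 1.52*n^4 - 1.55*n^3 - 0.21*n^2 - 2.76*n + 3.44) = -3.5*n^5 + 6.61*n^4 + 4.52*n^3 - 6.24*n^2 - 0.86*n - 3.32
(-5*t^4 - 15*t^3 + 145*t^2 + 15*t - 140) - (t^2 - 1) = -5*t^4 - 15*t^3 + 144*t^2 + 15*t - 139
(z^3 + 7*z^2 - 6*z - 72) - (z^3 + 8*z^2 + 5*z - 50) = -z^2 - 11*z - 22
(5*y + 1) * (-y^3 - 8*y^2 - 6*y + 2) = -5*y^4 - 41*y^3 - 38*y^2 + 4*y + 2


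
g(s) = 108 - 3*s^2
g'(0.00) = 0.00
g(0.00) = 108.00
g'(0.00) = 0.00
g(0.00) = 108.00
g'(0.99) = -5.94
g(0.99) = 105.06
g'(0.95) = -5.70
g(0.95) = 105.29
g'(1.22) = -7.32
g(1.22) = 103.53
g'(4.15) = -24.90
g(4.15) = 56.33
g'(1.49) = -8.94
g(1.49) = 101.34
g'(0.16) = -0.96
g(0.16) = 107.92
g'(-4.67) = 28.02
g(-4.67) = 42.57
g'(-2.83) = 16.98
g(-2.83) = 83.97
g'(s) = -6*s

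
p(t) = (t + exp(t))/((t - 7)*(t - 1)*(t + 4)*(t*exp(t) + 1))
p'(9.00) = 0.00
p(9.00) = 0.00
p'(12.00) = 0.00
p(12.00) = 0.00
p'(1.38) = 0.23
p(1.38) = -0.07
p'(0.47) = 0.13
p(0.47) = 0.08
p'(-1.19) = 0.03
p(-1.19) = -0.03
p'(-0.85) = 0.05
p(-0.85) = -0.01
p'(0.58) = 0.20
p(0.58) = 0.09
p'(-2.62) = 0.04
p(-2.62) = -0.07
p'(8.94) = -0.00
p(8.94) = 0.00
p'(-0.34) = 0.06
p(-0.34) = 0.01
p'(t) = (t + exp(t))*(-t*exp(t) - exp(t))/((t - 7)*(t - 1)*(t + 4)*(t*exp(t) + 1)^2) + (exp(t) + 1)/((t - 7)*(t - 1)*(t + 4)*(t*exp(t) + 1)) - (t + exp(t))/((t - 7)*(t - 1)*(t + 4)^2*(t*exp(t) + 1)) - (t + exp(t))/((t - 7)*(t - 1)^2*(t + 4)*(t*exp(t) + 1)) - (t + exp(t))/((t - 7)^2*(t - 1)*(t + 4)*(t*exp(t) + 1))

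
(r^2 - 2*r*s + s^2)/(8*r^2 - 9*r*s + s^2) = (r - s)/(8*r - s)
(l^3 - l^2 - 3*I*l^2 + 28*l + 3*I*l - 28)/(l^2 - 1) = (l^2 - 3*I*l + 28)/(l + 1)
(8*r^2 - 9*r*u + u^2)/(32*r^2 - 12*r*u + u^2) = (r - u)/(4*r - u)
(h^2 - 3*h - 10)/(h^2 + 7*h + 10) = (h - 5)/(h + 5)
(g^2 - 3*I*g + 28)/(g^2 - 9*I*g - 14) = (g + 4*I)/(g - 2*I)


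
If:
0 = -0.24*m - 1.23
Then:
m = -5.12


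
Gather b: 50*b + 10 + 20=50*b + 30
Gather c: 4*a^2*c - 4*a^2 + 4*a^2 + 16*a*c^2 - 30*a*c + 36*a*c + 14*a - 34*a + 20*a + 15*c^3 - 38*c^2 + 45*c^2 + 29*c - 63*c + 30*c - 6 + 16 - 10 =15*c^3 + c^2*(16*a + 7) + c*(4*a^2 + 6*a - 4)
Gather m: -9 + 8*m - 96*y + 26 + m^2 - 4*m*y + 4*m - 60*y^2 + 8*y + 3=m^2 + m*(12 - 4*y) - 60*y^2 - 88*y + 20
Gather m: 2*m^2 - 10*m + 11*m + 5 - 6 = 2*m^2 + m - 1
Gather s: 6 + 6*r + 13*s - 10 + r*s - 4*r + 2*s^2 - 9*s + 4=2*r + 2*s^2 + s*(r + 4)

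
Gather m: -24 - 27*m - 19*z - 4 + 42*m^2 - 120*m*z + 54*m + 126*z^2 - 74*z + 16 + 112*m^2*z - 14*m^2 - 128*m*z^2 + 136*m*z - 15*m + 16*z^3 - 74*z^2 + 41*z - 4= m^2*(112*z + 28) + m*(-128*z^2 + 16*z + 12) + 16*z^3 + 52*z^2 - 52*z - 16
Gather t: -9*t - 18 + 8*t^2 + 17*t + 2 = 8*t^2 + 8*t - 16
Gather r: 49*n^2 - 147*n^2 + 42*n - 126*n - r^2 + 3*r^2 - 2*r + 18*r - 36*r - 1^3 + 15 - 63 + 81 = -98*n^2 - 84*n + 2*r^2 - 20*r + 32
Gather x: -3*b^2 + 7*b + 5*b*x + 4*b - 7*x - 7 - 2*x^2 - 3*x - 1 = -3*b^2 + 11*b - 2*x^2 + x*(5*b - 10) - 8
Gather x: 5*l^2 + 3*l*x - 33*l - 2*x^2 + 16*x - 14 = 5*l^2 - 33*l - 2*x^2 + x*(3*l + 16) - 14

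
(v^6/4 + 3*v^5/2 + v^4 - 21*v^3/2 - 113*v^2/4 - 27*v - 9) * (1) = v^6/4 + 3*v^5/2 + v^4 - 21*v^3/2 - 113*v^2/4 - 27*v - 9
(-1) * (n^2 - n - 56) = -n^2 + n + 56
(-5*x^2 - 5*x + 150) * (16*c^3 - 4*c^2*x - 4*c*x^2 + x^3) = -80*c^3*x^2 - 80*c^3*x + 2400*c^3 + 20*c^2*x^3 + 20*c^2*x^2 - 600*c^2*x + 20*c*x^4 + 20*c*x^3 - 600*c*x^2 - 5*x^5 - 5*x^4 + 150*x^3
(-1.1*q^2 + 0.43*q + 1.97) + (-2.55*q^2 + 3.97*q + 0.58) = -3.65*q^2 + 4.4*q + 2.55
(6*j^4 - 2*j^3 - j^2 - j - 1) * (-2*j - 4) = -12*j^5 - 20*j^4 + 10*j^3 + 6*j^2 + 6*j + 4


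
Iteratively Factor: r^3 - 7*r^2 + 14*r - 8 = (r - 1)*(r^2 - 6*r + 8) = (r - 4)*(r - 1)*(r - 2)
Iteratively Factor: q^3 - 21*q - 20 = (q + 4)*(q^2 - 4*q - 5) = (q - 5)*(q + 4)*(q + 1)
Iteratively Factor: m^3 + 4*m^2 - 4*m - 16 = (m + 2)*(m^2 + 2*m - 8) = (m - 2)*(m + 2)*(m + 4)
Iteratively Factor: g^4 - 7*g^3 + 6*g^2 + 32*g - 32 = (g - 1)*(g^3 - 6*g^2 + 32) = (g - 4)*(g - 1)*(g^2 - 2*g - 8) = (g - 4)*(g - 1)*(g + 2)*(g - 4)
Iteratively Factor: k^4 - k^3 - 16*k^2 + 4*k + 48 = (k - 4)*(k^3 + 3*k^2 - 4*k - 12) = (k - 4)*(k + 3)*(k^2 - 4) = (k - 4)*(k + 2)*(k + 3)*(k - 2)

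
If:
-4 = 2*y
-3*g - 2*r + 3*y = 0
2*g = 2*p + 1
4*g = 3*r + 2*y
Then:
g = -26/17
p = -69/34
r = -12/17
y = -2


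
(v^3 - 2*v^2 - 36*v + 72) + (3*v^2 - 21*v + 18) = v^3 + v^2 - 57*v + 90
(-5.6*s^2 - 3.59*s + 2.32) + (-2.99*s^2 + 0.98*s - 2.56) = -8.59*s^2 - 2.61*s - 0.24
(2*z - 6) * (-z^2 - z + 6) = -2*z^3 + 4*z^2 + 18*z - 36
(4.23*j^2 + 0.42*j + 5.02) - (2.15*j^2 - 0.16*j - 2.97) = 2.08*j^2 + 0.58*j + 7.99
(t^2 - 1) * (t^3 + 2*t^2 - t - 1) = t^5 + 2*t^4 - 2*t^3 - 3*t^2 + t + 1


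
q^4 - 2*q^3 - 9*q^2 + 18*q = q*(q - 3)*(q - 2)*(q + 3)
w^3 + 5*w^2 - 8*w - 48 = (w - 3)*(w + 4)^2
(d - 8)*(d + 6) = d^2 - 2*d - 48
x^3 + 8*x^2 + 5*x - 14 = (x - 1)*(x + 2)*(x + 7)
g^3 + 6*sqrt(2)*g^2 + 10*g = g*(g + sqrt(2))*(g + 5*sqrt(2))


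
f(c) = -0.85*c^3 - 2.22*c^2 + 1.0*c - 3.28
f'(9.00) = -245.51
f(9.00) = -793.75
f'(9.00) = -245.51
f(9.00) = -793.75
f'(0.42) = -1.31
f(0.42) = -3.31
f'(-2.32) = -2.42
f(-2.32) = -6.93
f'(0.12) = 0.43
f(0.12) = -3.19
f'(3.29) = -41.21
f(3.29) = -54.29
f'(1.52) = -11.64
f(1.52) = -9.87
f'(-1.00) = 2.89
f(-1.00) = -5.65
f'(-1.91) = 0.18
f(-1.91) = -7.37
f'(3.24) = -40.15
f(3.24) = -52.26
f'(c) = -2.55*c^2 - 4.44*c + 1.0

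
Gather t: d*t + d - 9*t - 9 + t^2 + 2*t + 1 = d + t^2 + t*(d - 7) - 8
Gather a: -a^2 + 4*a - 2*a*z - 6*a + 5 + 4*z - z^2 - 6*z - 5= -a^2 + a*(-2*z - 2) - z^2 - 2*z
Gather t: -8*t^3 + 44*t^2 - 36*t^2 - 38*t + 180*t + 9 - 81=-8*t^3 + 8*t^2 + 142*t - 72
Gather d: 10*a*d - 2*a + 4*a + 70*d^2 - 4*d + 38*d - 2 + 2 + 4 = 2*a + 70*d^2 + d*(10*a + 34) + 4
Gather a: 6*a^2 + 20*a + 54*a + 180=6*a^2 + 74*a + 180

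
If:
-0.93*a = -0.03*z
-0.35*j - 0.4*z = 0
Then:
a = 0.032258064516129*z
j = -1.14285714285714*z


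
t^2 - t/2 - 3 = (t - 2)*(t + 3/2)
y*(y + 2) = y^2 + 2*y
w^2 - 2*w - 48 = (w - 8)*(w + 6)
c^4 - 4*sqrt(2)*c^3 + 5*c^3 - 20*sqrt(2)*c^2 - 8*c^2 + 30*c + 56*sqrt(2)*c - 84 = (c - 2)*(c + 7)*(c - 3*sqrt(2))*(c - sqrt(2))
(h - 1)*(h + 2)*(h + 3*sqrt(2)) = h^3 + h^2 + 3*sqrt(2)*h^2 - 2*h + 3*sqrt(2)*h - 6*sqrt(2)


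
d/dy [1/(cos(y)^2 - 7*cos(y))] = (2*cos(y) - 7)*sin(y)/((cos(y) - 7)^2*cos(y)^2)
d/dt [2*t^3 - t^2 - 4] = 2*t*(3*t - 1)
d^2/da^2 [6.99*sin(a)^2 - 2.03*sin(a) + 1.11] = 2.03*sin(a) + 13.98*cos(2*a)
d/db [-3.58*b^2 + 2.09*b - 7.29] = 2.09 - 7.16*b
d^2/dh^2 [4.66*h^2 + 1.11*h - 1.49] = 9.32000000000000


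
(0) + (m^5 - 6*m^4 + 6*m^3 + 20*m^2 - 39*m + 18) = m^5 - 6*m^4 + 6*m^3 + 20*m^2 - 39*m + 18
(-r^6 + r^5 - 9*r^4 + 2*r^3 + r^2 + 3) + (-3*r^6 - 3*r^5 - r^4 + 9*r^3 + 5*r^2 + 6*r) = -4*r^6 - 2*r^5 - 10*r^4 + 11*r^3 + 6*r^2 + 6*r + 3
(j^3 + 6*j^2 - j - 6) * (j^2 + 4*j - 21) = j^5 + 10*j^4 + 2*j^3 - 136*j^2 - 3*j + 126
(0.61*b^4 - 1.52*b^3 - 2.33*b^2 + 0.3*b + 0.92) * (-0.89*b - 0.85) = -0.5429*b^5 + 0.8343*b^4 + 3.3657*b^3 + 1.7135*b^2 - 1.0738*b - 0.782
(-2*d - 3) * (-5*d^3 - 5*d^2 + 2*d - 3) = 10*d^4 + 25*d^3 + 11*d^2 + 9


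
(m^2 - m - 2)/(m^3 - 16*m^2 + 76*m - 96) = (m + 1)/(m^2 - 14*m + 48)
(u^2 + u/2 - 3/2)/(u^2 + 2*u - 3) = (u + 3/2)/(u + 3)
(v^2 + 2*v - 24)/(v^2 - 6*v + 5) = (v^2 + 2*v - 24)/(v^2 - 6*v + 5)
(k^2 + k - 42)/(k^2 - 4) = (k^2 + k - 42)/(k^2 - 4)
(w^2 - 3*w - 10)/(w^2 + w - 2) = (w - 5)/(w - 1)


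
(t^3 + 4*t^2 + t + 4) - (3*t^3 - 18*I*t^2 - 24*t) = -2*t^3 + 4*t^2 + 18*I*t^2 + 25*t + 4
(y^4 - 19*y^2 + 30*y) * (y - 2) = y^5 - 2*y^4 - 19*y^3 + 68*y^2 - 60*y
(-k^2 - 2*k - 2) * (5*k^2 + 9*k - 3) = -5*k^4 - 19*k^3 - 25*k^2 - 12*k + 6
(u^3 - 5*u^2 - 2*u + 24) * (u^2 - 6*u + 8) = u^5 - 11*u^4 + 36*u^3 - 4*u^2 - 160*u + 192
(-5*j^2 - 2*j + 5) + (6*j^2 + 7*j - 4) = j^2 + 5*j + 1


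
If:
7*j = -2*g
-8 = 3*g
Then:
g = -8/3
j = 16/21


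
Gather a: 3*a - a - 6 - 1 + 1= 2*a - 6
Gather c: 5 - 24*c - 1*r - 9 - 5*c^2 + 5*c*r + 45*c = -5*c^2 + c*(5*r + 21) - r - 4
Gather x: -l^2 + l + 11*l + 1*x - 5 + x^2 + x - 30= -l^2 + 12*l + x^2 + 2*x - 35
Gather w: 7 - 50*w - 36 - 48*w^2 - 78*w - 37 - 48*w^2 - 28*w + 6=-96*w^2 - 156*w - 60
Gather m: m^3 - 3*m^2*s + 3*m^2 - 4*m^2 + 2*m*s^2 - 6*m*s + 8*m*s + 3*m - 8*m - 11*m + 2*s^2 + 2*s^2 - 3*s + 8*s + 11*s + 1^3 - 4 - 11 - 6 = m^3 + m^2*(-3*s - 1) + m*(2*s^2 + 2*s - 16) + 4*s^2 + 16*s - 20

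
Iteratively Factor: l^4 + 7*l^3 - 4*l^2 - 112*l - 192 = (l + 4)*(l^3 + 3*l^2 - 16*l - 48) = (l - 4)*(l + 4)*(l^2 + 7*l + 12) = (l - 4)*(l + 4)^2*(l + 3)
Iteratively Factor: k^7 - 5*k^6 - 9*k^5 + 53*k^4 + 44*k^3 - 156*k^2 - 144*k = (k - 3)*(k^6 - 2*k^5 - 15*k^4 + 8*k^3 + 68*k^2 + 48*k) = (k - 3)*(k + 1)*(k^5 - 3*k^4 - 12*k^3 + 20*k^2 + 48*k) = (k - 4)*(k - 3)*(k + 1)*(k^4 + k^3 - 8*k^2 - 12*k) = (k - 4)*(k - 3)*(k + 1)*(k + 2)*(k^3 - k^2 - 6*k) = (k - 4)*(k - 3)*(k + 1)*(k + 2)^2*(k^2 - 3*k) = (k - 4)*(k - 3)^2*(k + 1)*(k + 2)^2*(k)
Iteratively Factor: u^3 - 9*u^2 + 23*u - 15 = (u - 3)*(u^2 - 6*u + 5) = (u - 3)*(u - 1)*(u - 5)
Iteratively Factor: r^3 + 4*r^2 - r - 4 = (r + 4)*(r^2 - 1) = (r - 1)*(r + 4)*(r + 1)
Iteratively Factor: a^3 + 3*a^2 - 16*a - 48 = (a - 4)*(a^2 + 7*a + 12) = (a - 4)*(a + 3)*(a + 4)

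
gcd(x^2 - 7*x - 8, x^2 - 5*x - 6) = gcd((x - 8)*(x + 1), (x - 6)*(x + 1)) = x + 1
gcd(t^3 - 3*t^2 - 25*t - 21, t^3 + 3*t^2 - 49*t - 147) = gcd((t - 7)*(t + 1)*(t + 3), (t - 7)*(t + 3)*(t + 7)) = t^2 - 4*t - 21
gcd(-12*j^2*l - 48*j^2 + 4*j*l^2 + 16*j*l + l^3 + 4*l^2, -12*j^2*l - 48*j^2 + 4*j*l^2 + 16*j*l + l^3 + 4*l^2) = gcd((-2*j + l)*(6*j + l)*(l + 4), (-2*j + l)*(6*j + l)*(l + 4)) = 12*j^2*l + 48*j^2 - 4*j*l^2 - 16*j*l - l^3 - 4*l^2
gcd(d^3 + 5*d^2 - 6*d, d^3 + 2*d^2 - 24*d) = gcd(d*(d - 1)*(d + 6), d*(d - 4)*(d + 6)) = d^2 + 6*d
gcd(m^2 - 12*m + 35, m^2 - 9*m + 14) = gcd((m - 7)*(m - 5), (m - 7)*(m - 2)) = m - 7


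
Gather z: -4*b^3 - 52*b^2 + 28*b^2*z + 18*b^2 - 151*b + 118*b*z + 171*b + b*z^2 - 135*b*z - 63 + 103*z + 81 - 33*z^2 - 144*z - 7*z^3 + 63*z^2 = -4*b^3 - 34*b^2 + 20*b - 7*z^3 + z^2*(b + 30) + z*(28*b^2 - 17*b - 41) + 18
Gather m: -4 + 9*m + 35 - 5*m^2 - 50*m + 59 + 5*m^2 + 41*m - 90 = 0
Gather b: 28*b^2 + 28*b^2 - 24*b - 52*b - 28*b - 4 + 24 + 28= 56*b^2 - 104*b + 48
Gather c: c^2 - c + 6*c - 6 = c^2 + 5*c - 6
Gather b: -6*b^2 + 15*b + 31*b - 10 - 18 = -6*b^2 + 46*b - 28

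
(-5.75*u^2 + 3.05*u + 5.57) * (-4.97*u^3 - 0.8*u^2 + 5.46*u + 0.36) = 28.5775*u^5 - 10.5585*u^4 - 61.5179*u^3 + 10.127*u^2 + 31.5102*u + 2.0052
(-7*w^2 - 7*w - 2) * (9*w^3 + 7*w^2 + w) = -63*w^5 - 112*w^4 - 74*w^3 - 21*w^2 - 2*w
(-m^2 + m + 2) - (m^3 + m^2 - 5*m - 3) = -m^3 - 2*m^2 + 6*m + 5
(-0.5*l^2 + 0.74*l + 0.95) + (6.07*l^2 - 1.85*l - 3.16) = 5.57*l^2 - 1.11*l - 2.21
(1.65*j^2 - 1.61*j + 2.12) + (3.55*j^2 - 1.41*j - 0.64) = 5.2*j^2 - 3.02*j + 1.48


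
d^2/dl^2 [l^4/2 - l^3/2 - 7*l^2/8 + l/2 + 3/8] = 6*l^2 - 3*l - 7/4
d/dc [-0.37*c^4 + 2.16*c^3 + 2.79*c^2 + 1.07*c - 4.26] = -1.48*c^3 + 6.48*c^2 + 5.58*c + 1.07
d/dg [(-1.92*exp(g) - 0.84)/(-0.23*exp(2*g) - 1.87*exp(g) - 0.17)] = (-(0.46*exp(g) + 1.87)*(1.92*exp(g) + 0.84) + 0.4416*exp(2*g) + 3.5904*exp(g) + 0.3264)*exp(g)/(0.23*exp(2*g) + 1.87*exp(g) + 0.17)^2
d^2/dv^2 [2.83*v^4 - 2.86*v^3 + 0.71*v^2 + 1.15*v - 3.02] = 33.96*v^2 - 17.16*v + 1.42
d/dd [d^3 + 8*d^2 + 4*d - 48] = 3*d^2 + 16*d + 4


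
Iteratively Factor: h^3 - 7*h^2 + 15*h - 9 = (h - 1)*(h^2 - 6*h + 9) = (h - 3)*(h - 1)*(h - 3)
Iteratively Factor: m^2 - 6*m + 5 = (m - 1)*(m - 5)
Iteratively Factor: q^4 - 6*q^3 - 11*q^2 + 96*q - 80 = (q - 5)*(q^3 - q^2 - 16*q + 16) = (q - 5)*(q - 1)*(q^2 - 16) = (q - 5)*(q - 1)*(q + 4)*(q - 4)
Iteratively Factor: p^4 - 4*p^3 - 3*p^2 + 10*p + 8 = (p + 1)*(p^3 - 5*p^2 + 2*p + 8) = (p - 4)*(p + 1)*(p^2 - p - 2) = (p - 4)*(p - 2)*(p + 1)*(p + 1)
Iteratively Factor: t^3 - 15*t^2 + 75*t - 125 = (t - 5)*(t^2 - 10*t + 25) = (t - 5)^2*(t - 5)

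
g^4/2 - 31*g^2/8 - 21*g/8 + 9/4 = (g/2 + 1)*(g - 3)*(g - 1/2)*(g + 3/2)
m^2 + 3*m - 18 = (m - 3)*(m + 6)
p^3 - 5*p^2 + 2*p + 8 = (p - 4)*(p - 2)*(p + 1)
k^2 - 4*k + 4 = (k - 2)^2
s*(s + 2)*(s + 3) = s^3 + 5*s^2 + 6*s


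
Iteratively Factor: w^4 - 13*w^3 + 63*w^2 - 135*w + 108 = (w - 4)*(w^3 - 9*w^2 + 27*w - 27) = (w - 4)*(w - 3)*(w^2 - 6*w + 9) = (w - 4)*(w - 3)^2*(w - 3)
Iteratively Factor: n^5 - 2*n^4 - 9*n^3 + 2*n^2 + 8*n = (n)*(n^4 - 2*n^3 - 9*n^2 + 2*n + 8) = n*(n + 1)*(n^3 - 3*n^2 - 6*n + 8) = n*(n + 1)*(n + 2)*(n^2 - 5*n + 4) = n*(n - 4)*(n + 1)*(n + 2)*(n - 1)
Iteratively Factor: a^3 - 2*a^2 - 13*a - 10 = (a + 1)*(a^2 - 3*a - 10) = (a + 1)*(a + 2)*(a - 5)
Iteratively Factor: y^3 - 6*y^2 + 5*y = (y)*(y^2 - 6*y + 5) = y*(y - 1)*(y - 5)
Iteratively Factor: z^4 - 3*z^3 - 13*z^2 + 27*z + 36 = (z + 1)*(z^3 - 4*z^2 - 9*z + 36) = (z - 4)*(z + 1)*(z^2 - 9) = (z - 4)*(z - 3)*(z + 1)*(z + 3)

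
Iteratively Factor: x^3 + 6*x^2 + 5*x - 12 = (x + 4)*(x^2 + 2*x - 3) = (x - 1)*(x + 4)*(x + 3)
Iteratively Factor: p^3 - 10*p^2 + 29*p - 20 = (p - 5)*(p^2 - 5*p + 4) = (p - 5)*(p - 4)*(p - 1)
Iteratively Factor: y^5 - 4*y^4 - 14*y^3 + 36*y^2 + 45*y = (y - 5)*(y^4 + y^3 - 9*y^2 - 9*y) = y*(y - 5)*(y^3 + y^2 - 9*y - 9) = y*(y - 5)*(y + 1)*(y^2 - 9) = y*(y - 5)*(y + 1)*(y + 3)*(y - 3)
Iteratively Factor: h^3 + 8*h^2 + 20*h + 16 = (h + 4)*(h^2 + 4*h + 4) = (h + 2)*(h + 4)*(h + 2)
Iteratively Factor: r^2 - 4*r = (r - 4)*(r)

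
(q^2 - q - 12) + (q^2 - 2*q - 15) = 2*q^2 - 3*q - 27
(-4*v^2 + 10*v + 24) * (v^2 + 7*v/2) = -4*v^4 - 4*v^3 + 59*v^2 + 84*v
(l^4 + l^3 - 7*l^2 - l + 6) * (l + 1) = l^5 + 2*l^4 - 6*l^3 - 8*l^2 + 5*l + 6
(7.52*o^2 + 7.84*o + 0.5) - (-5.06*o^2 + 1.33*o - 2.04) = 12.58*o^2 + 6.51*o + 2.54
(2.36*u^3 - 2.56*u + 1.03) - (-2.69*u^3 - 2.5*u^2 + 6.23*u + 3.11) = 5.05*u^3 + 2.5*u^2 - 8.79*u - 2.08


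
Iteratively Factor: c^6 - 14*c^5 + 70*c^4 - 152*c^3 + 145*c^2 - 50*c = (c - 1)*(c^5 - 13*c^4 + 57*c^3 - 95*c^2 + 50*c) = (c - 1)^2*(c^4 - 12*c^3 + 45*c^2 - 50*c) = (c - 5)*(c - 1)^2*(c^3 - 7*c^2 + 10*c) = (c - 5)*(c - 2)*(c - 1)^2*(c^2 - 5*c) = c*(c - 5)*(c - 2)*(c - 1)^2*(c - 5)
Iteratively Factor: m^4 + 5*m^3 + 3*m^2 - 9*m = (m + 3)*(m^3 + 2*m^2 - 3*m) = m*(m + 3)*(m^2 + 2*m - 3) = m*(m + 3)^2*(m - 1)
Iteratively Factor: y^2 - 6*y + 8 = (y - 2)*(y - 4)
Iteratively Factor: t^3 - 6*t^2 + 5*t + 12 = (t - 3)*(t^2 - 3*t - 4) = (t - 4)*(t - 3)*(t + 1)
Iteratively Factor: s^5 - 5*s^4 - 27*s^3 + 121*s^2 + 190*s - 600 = (s + 3)*(s^4 - 8*s^3 - 3*s^2 + 130*s - 200) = (s + 3)*(s + 4)*(s^3 - 12*s^2 + 45*s - 50) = (s - 2)*(s + 3)*(s + 4)*(s^2 - 10*s + 25) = (s - 5)*(s - 2)*(s + 3)*(s + 4)*(s - 5)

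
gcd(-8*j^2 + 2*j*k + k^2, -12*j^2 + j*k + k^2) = 4*j + k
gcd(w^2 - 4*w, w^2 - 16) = w - 4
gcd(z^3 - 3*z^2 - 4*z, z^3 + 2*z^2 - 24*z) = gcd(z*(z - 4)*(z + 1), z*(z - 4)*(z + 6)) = z^2 - 4*z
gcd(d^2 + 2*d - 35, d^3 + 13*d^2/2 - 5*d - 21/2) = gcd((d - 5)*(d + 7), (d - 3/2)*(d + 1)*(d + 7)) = d + 7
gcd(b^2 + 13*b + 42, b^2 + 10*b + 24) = b + 6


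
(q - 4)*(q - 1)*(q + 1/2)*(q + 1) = q^4 - 7*q^3/2 - 3*q^2 + 7*q/2 + 2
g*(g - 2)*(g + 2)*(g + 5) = g^4 + 5*g^3 - 4*g^2 - 20*g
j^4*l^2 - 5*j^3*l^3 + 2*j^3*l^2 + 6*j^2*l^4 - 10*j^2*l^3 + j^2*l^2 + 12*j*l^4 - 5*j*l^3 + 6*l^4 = (j - 3*l)*(j - 2*l)*(j*l + l)^2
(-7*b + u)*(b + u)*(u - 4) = -7*b^2*u + 28*b^2 - 6*b*u^2 + 24*b*u + u^3 - 4*u^2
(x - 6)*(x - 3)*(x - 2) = x^3 - 11*x^2 + 36*x - 36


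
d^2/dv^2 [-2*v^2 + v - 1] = -4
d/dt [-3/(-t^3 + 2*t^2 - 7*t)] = 3*(-3*t^2 + 4*t - 7)/(t^2*(t^2 - 2*t + 7)^2)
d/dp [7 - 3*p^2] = -6*p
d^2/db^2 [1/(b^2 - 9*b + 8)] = 2*(-b^2 + 9*b + (2*b - 9)^2 - 8)/(b^2 - 9*b + 8)^3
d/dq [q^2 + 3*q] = 2*q + 3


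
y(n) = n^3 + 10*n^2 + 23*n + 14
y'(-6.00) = 11.00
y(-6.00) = 20.00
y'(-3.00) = -10.00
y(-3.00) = 8.00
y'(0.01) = 23.20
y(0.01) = 14.23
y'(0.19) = 26.91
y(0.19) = 18.74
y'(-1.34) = 1.59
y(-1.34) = -1.27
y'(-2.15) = -6.13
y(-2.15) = 0.84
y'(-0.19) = 19.31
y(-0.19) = 9.98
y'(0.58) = 35.61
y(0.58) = 30.90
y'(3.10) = 113.83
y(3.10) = 211.19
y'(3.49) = 129.34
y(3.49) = 258.58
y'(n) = 3*n^2 + 20*n + 23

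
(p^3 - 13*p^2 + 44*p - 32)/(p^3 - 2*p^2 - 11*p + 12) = (p - 8)/(p + 3)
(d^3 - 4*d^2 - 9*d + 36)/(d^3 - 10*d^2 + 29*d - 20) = (d^2 - 9)/(d^2 - 6*d + 5)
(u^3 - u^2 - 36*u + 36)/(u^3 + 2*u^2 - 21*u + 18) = (u - 6)/(u - 3)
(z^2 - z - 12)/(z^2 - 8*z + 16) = (z + 3)/(z - 4)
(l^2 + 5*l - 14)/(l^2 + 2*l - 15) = (l^2 + 5*l - 14)/(l^2 + 2*l - 15)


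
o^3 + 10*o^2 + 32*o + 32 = (o + 2)*(o + 4)^2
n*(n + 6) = n^2 + 6*n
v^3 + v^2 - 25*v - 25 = (v - 5)*(v + 1)*(v + 5)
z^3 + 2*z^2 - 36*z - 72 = (z - 6)*(z + 2)*(z + 6)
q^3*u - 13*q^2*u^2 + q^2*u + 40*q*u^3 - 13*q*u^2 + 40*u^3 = (q - 8*u)*(q - 5*u)*(q*u + u)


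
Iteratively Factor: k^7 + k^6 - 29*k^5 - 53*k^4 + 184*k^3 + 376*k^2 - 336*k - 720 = (k + 3)*(k^6 - 2*k^5 - 23*k^4 + 16*k^3 + 136*k^2 - 32*k - 240) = (k - 2)*(k + 3)*(k^5 - 23*k^3 - 30*k^2 + 76*k + 120) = (k - 2)*(k + 2)*(k + 3)*(k^4 - 2*k^3 - 19*k^2 + 8*k + 60) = (k - 2)^2*(k + 2)*(k + 3)*(k^3 - 19*k - 30) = (k - 2)^2*(k + 2)*(k + 3)^2*(k^2 - 3*k - 10) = (k - 5)*(k - 2)^2*(k + 2)*(k + 3)^2*(k + 2)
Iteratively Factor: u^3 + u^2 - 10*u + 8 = (u - 1)*(u^2 + 2*u - 8) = (u - 1)*(u + 4)*(u - 2)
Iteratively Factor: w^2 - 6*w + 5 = (w - 1)*(w - 5)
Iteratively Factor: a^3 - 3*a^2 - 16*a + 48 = (a - 4)*(a^2 + a - 12) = (a - 4)*(a + 4)*(a - 3)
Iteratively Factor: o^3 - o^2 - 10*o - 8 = (o - 4)*(o^2 + 3*o + 2) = (o - 4)*(o + 1)*(o + 2)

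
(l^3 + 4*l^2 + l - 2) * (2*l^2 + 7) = 2*l^5 + 8*l^4 + 9*l^3 + 24*l^2 + 7*l - 14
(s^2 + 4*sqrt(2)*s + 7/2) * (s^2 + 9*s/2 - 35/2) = s^4 + 9*s^3/2 + 4*sqrt(2)*s^3 - 14*s^2 + 18*sqrt(2)*s^2 - 70*sqrt(2)*s + 63*s/4 - 245/4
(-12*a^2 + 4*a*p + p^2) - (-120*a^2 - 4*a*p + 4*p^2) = 108*a^2 + 8*a*p - 3*p^2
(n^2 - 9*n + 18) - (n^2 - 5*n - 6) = 24 - 4*n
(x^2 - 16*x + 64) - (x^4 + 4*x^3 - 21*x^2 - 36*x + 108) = -x^4 - 4*x^3 + 22*x^2 + 20*x - 44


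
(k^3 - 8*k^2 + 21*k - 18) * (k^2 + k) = k^5 - 7*k^4 + 13*k^3 + 3*k^2 - 18*k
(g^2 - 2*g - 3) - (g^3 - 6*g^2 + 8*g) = -g^3 + 7*g^2 - 10*g - 3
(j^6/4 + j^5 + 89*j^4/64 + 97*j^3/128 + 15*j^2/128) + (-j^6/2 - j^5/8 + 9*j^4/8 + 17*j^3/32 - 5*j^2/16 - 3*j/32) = -j^6/4 + 7*j^5/8 + 161*j^4/64 + 165*j^3/128 - 25*j^2/128 - 3*j/32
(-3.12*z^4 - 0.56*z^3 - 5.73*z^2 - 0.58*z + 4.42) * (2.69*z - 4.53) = -8.3928*z^5 + 12.6272*z^4 - 12.8769*z^3 + 24.3967*z^2 + 14.5172*z - 20.0226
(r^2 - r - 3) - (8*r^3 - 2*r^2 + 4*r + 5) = -8*r^3 + 3*r^2 - 5*r - 8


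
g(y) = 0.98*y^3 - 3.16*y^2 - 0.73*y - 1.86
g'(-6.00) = 143.03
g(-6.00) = -322.92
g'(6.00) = 67.19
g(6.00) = 91.68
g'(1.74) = -2.83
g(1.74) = -7.53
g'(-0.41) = 2.36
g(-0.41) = -2.16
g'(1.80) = -2.58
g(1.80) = -7.70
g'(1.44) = -3.73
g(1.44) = -6.54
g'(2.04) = -1.39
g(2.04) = -8.18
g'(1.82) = -2.49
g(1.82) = -7.75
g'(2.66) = 3.26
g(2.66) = -7.72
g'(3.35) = 11.09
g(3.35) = -2.93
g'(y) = 2.94*y^2 - 6.32*y - 0.73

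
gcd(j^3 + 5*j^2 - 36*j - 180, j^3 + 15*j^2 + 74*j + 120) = j^2 + 11*j + 30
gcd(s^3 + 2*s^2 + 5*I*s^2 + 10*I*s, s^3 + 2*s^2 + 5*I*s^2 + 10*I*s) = s^3 + s^2*(2 + 5*I) + 10*I*s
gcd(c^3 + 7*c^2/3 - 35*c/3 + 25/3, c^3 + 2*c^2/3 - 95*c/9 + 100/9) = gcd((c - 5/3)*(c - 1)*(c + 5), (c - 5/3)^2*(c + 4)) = c - 5/3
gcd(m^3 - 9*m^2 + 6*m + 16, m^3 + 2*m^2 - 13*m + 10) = m - 2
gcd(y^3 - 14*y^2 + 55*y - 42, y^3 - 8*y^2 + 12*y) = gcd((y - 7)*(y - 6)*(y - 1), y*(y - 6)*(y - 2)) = y - 6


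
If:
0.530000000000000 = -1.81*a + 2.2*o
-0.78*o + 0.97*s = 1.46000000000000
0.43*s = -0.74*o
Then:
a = -1.02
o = -0.60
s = 1.03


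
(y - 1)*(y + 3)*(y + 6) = y^3 + 8*y^2 + 9*y - 18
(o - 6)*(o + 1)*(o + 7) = o^3 + 2*o^2 - 41*o - 42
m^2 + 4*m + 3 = (m + 1)*(m + 3)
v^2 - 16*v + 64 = (v - 8)^2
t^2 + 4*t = t*(t + 4)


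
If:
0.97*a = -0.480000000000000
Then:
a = -0.49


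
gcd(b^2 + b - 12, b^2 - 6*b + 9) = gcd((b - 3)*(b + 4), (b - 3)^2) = b - 3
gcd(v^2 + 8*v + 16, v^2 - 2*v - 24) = v + 4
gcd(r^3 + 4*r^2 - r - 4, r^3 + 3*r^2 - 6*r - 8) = r^2 + 5*r + 4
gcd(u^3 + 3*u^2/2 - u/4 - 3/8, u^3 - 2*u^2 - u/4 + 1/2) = u^2 - 1/4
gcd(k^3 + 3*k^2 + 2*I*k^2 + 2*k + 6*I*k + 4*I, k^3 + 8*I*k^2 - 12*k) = k + 2*I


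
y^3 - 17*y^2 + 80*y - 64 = (y - 8)^2*(y - 1)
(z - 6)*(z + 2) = z^2 - 4*z - 12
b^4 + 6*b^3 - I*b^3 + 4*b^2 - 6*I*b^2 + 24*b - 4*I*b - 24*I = (b + 6)*(b - 2*I)*(b - I)*(b + 2*I)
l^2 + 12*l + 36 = (l + 6)^2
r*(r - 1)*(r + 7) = r^3 + 6*r^2 - 7*r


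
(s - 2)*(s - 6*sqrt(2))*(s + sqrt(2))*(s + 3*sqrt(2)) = s^4 - 2*sqrt(2)*s^3 - 2*s^3 - 42*s^2 + 4*sqrt(2)*s^2 - 36*sqrt(2)*s + 84*s + 72*sqrt(2)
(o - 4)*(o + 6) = o^2 + 2*o - 24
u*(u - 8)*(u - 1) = u^3 - 9*u^2 + 8*u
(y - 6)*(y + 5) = y^2 - y - 30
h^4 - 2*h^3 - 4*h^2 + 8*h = h*(h - 2)^2*(h + 2)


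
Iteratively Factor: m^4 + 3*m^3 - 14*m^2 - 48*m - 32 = (m + 4)*(m^3 - m^2 - 10*m - 8) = (m + 1)*(m + 4)*(m^2 - 2*m - 8) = (m - 4)*(m + 1)*(m + 4)*(m + 2)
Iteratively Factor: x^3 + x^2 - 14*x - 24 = (x - 4)*(x^2 + 5*x + 6) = (x - 4)*(x + 3)*(x + 2)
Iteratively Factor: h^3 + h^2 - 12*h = (h)*(h^2 + h - 12) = h*(h - 3)*(h + 4)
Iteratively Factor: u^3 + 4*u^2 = (u)*(u^2 + 4*u) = u*(u + 4)*(u)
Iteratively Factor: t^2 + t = (t + 1)*(t)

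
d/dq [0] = 0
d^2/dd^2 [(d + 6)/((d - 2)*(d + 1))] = 2*(d^3 + 18*d^2 - 12*d + 16)/(d^6 - 3*d^5 - 3*d^4 + 11*d^3 + 6*d^2 - 12*d - 8)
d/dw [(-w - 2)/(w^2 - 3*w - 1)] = (-w^2 + 3*w + (w + 2)*(2*w - 3) + 1)/(-w^2 + 3*w + 1)^2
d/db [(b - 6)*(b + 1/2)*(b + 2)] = 3*b^2 - 7*b - 14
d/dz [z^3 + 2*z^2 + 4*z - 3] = 3*z^2 + 4*z + 4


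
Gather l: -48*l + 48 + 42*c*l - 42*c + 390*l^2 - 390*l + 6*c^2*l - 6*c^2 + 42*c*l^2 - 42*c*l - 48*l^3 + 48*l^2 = -6*c^2 - 42*c - 48*l^3 + l^2*(42*c + 438) + l*(6*c^2 - 438) + 48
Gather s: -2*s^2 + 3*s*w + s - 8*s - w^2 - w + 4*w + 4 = -2*s^2 + s*(3*w - 7) - w^2 + 3*w + 4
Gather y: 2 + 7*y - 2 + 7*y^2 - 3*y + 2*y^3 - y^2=2*y^3 + 6*y^2 + 4*y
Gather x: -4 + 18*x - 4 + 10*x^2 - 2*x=10*x^2 + 16*x - 8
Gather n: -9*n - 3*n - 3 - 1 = -12*n - 4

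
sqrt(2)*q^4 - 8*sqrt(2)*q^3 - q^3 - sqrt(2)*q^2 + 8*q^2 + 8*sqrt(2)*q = q*(q - 8)*(q - sqrt(2))*(sqrt(2)*q + 1)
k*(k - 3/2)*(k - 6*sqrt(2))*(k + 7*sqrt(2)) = k^4 - 3*k^3/2 + sqrt(2)*k^3 - 84*k^2 - 3*sqrt(2)*k^2/2 + 126*k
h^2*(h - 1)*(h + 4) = h^4 + 3*h^3 - 4*h^2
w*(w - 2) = w^2 - 2*w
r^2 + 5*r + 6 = (r + 2)*(r + 3)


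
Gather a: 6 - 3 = 3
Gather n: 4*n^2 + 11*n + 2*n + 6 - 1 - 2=4*n^2 + 13*n + 3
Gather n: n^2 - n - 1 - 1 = n^2 - n - 2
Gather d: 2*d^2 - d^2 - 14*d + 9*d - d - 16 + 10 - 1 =d^2 - 6*d - 7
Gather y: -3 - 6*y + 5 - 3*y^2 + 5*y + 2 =-3*y^2 - y + 4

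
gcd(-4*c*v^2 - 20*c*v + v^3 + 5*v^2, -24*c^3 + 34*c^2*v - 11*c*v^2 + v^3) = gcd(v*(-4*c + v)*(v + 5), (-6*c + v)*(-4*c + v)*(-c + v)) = -4*c + v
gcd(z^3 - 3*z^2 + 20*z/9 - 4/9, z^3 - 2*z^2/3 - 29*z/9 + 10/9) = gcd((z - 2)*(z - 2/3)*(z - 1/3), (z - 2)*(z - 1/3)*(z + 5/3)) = z^2 - 7*z/3 + 2/3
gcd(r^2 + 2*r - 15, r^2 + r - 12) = r - 3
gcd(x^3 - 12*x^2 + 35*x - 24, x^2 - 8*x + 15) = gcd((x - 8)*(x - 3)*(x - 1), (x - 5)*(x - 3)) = x - 3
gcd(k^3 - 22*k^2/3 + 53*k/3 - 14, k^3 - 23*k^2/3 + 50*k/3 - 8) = k - 3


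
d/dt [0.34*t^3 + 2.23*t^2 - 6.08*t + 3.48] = 1.02*t^2 + 4.46*t - 6.08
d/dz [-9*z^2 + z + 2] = 1 - 18*z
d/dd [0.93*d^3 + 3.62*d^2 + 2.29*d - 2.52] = 2.79*d^2 + 7.24*d + 2.29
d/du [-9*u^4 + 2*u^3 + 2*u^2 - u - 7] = -36*u^3 + 6*u^2 + 4*u - 1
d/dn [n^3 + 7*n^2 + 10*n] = 3*n^2 + 14*n + 10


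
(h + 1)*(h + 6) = h^2 + 7*h + 6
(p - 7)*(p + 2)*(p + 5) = p^3 - 39*p - 70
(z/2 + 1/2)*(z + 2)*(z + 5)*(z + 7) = z^4/2 + 15*z^3/2 + 73*z^2/2 + 129*z/2 + 35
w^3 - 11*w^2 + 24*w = w*(w - 8)*(w - 3)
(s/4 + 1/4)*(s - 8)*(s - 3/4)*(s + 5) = s^4/4 - 11*s^3/16 - 83*s^2/8 - 31*s/16 + 15/2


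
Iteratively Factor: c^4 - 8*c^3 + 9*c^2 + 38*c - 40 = (c + 2)*(c^3 - 10*c^2 + 29*c - 20) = (c - 5)*(c + 2)*(c^2 - 5*c + 4) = (c - 5)*(c - 1)*(c + 2)*(c - 4)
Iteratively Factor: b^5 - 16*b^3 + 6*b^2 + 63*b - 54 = (b - 2)*(b^4 + 2*b^3 - 12*b^2 - 18*b + 27) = (b - 2)*(b - 1)*(b^3 + 3*b^2 - 9*b - 27) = (b - 2)*(b - 1)*(b + 3)*(b^2 - 9) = (b - 3)*(b - 2)*(b - 1)*(b + 3)*(b + 3)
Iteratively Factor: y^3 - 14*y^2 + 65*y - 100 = (y - 5)*(y^2 - 9*y + 20) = (y - 5)^2*(y - 4)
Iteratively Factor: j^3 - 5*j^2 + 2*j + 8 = (j - 4)*(j^2 - j - 2) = (j - 4)*(j - 2)*(j + 1)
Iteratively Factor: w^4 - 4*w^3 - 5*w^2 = (w)*(w^3 - 4*w^2 - 5*w) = w^2*(w^2 - 4*w - 5) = w^2*(w - 5)*(w + 1)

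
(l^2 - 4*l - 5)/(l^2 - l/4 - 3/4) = 4*(-l^2 + 4*l + 5)/(-4*l^2 + l + 3)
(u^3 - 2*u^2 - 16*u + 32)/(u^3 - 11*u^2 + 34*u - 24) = (u^2 + 2*u - 8)/(u^2 - 7*u + 6)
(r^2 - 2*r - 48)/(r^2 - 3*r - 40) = (r + 6)/(r + 5)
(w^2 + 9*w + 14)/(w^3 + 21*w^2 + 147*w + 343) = (w + 2)/(w^2 + 14*w + 49)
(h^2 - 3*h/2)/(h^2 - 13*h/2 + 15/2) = h/(h - 5)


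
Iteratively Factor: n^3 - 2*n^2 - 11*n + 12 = (n - 1)*(n^2 - n - 12) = (n - 1)*(n + 3)*(n - 4)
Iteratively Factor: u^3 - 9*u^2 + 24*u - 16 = (u - 1)*(u^2 - 8*u + 16) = (u - 4)*(u - 1)*(u - 4)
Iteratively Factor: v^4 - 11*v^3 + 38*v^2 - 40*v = (v - 5)*(v^3 - 6*v^2 + 8*v) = (v - 5)*(v - 2)*(v^2 - 4*v) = (v - 5)*(v - 4)*(v - 2)*(v)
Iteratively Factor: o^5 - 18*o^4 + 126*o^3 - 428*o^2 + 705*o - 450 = (o - 3)*(o^4 - 15*o^3 + 81*o^2 - 185*o + 150) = (o - 5)*(o - 3)*(o^3 - 10*o^2 + 31*o - 30) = (o - 5)^2*(o - 3)*(o^2 - 5*o + 6) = (o - 5)^2*(o - 3)^2*(o - 2)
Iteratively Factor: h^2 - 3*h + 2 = (h - 1)*(h - 2)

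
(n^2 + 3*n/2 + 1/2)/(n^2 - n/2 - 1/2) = (n + 1)/(n - 1)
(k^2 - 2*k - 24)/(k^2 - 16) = (k - 6)/(k - 4)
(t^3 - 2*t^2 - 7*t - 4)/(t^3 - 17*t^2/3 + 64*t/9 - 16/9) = 9*(t^2 + 2*t + 1)/(9*t^2 - 15*t + 4)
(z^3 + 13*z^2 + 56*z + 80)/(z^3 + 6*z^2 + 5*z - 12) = (z^2 + 9*z + 20)/(z^2 + 2*z - 3)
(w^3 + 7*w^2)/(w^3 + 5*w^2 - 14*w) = w/(w - 2)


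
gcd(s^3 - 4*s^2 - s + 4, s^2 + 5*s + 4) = s + 1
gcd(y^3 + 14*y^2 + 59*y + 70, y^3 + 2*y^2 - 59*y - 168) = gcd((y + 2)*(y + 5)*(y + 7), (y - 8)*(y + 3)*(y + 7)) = y + 7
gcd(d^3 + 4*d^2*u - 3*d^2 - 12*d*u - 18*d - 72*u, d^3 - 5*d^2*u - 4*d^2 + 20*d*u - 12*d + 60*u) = d - 6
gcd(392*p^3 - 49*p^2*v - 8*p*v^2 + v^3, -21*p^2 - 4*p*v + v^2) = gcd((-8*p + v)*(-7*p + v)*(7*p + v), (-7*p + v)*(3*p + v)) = 7*p - v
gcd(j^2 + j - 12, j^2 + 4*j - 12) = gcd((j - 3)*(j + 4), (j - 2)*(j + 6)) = 1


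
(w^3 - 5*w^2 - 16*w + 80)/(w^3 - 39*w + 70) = (w^2 - 16)/(w^2 + 5*w - 14)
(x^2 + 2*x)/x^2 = (x + 2)/x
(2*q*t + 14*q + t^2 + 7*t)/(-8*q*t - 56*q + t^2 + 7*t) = (-2*q - t)/(8*q - t)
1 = 1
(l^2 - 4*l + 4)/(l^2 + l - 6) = (l - 2)/(l + 3)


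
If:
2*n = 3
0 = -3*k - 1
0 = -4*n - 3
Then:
No Solution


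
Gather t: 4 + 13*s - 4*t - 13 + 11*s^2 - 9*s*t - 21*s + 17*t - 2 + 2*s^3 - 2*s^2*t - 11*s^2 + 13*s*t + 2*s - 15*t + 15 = 2*s^3 - 6*s + t*(-2*s^2 + 4*s - 2) + 4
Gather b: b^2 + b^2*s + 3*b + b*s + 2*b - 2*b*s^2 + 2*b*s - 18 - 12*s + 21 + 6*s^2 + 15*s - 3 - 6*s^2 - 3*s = b^2*(s + 1) + b*(-2*s^2 + 3*s + 5)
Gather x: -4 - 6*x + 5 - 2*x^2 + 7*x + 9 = -2*x^2 + x + 10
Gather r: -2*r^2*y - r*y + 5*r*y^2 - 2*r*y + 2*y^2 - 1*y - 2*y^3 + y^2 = -2*r^2*y + r*(5*y^2 - 3*y) - 2*y^3 + 3*y^2 - y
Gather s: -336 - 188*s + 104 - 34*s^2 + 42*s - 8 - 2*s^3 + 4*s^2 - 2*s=-2*s^3 - 30*s^2 - 148*s - 240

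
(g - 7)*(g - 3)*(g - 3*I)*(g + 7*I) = g^4 - 10*g^3 + 4*I*g^3 + 42*g^2 - 40*I*g^2 - 210*g + 84*I*g + 441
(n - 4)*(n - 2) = n^2 - 6*n + 8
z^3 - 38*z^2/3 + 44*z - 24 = (z - 6)^2*(z - 2/3)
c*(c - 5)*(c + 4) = c^3 - c^2 - 20*c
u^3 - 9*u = u*(u - 3)*(u + 3)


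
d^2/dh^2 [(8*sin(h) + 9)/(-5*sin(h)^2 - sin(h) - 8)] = (200*sin(h)^5 + 860*sin(h)^4 - 2185*sin(h)^3 - 2845*sin(h)^2 + 2090*sin(h) + 830)/(5*sin(h)^2 + sin(h) + 8)^3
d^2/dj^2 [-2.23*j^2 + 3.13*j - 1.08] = -4.46000000000000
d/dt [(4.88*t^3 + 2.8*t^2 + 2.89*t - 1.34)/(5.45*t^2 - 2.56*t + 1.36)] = (26.596*t^4 - 24.9856*t^3 - 3.0081*t^2 + 22.222*t + 0.5)/(29.7025*t^4 - 27.904*t^3 + 21.3776*t^2 - 6.9632*t + 1.8496)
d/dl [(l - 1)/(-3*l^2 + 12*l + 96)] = (-l^2 + 4*l + 2*(l - 2)*(l - 1) + 32)/(3*(-l^2 + 4*l + 32)^2)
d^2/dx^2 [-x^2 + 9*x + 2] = -2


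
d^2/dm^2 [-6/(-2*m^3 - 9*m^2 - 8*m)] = 12*(-3*m*(2*m + 3)*(2*m^2 + 9*m + 8) + 4*(3*m^2 + 9*m + 4)^2)/(m^3*(2*m^2 + 9*m + 8)^3)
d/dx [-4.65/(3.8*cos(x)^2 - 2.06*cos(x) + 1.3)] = (9.579 - 35.34*cos(x))*sin(x)/(3.8*cos(x)^2 - 2.06*cos(x) + 1.3)^2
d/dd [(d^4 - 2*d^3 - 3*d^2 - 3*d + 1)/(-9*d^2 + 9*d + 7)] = (-18*d^5 + 45*d^4 - 8*d^3 - 96*d^2 - 24*d - 30)/(81*d^4 - 162*d^3 - 45*d^2 + 126*d + 49)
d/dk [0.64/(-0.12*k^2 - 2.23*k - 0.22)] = (0.1536*k + 1.4272)/(0.12*k^2 + 2.23*k + 0.22)^2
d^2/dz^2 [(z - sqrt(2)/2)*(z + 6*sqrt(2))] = 2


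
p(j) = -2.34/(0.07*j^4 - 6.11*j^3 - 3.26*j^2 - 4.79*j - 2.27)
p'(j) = -2.34*(-0.28*j^3 + 18.33*j^2 + 6.52*j + 4.79)/(0.07*j^4 - 6.11*j^3 - 3.26*j^2 - 4.79*j - 2.27)^2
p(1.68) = 0.05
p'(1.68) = -0.07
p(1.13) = 0.11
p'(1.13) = -0.19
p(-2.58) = -0.02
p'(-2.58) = -0.03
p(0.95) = 0.16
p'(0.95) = -0.29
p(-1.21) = -0.24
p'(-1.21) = -0.60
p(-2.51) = -0.03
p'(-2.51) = -0.03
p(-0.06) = 1.17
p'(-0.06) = -2.63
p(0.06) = 0.91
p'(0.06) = -1.86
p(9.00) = 0.00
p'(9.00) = -0.00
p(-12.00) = -0.00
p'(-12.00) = -0.00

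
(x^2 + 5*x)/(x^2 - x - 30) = x/(x - 6)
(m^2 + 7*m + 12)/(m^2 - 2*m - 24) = (m + 3)/(m - 6)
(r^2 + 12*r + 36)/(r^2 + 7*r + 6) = (r + 6)/(r + 1)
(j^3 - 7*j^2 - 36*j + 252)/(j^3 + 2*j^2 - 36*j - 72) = (j - 7)/(j + 2)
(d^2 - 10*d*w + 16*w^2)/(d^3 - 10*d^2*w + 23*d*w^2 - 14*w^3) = (d - 8*w)/(d^2 - 8*d*w + 7*w^2)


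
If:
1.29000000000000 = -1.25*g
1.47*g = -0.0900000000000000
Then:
No Solution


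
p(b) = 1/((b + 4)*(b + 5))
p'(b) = -1/((b + 4)*(b + 5)^2) - 1/((b + 4)^2*(b + 5))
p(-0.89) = 0.08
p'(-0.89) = -0.04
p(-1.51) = 0.12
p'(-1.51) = -0.08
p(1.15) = 0.03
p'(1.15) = -0.01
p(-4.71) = -4.86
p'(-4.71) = 9.91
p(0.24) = 0.05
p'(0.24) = -0.02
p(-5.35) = 2.12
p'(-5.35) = 7.61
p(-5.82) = 0.67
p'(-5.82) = 1.19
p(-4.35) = -4.40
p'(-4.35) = -5.80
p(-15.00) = 0.01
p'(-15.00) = 0.00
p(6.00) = 0.01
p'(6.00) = 0.00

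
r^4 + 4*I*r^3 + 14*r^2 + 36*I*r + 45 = (r - 3*I)*(r - I)*(r + 3*I)*(r + 5*I)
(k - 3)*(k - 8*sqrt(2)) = k^2 - 8*sqrt(2)*k - 3*k + 24*sqrt(2)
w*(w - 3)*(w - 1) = w^3 - 4*w^2 + 3*w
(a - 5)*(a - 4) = a^2 - 9*a + 20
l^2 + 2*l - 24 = (l - 4)*(l + 6)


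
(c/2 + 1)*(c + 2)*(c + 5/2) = c^3/2 + 13*c^2/4 + 7*c + 5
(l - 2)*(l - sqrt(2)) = l^2 - 2*l - sqrt(2)*l + 2*sqrt(2)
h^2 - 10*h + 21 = (h - 7)*(h - 3)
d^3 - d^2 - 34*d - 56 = (d - 7)*(d + 2)*(d + 4)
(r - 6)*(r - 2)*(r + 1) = r^3 - 7*r^2 + 4*r + 12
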